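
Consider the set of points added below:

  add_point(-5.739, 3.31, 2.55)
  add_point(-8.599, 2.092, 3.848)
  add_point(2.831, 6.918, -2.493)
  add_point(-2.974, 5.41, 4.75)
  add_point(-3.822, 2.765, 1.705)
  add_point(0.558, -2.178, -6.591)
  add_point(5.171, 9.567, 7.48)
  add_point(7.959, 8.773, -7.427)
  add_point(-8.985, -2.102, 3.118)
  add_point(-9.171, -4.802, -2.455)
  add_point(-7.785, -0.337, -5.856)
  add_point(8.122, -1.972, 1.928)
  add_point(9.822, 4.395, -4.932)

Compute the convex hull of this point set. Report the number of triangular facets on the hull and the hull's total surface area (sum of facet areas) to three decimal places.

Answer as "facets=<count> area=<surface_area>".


facets=16 area=757.024

Hull vertices (10/13): indices [1, 3, 5, 6, 7, 8, 9, 10, 11, 12].

Area of each hull facet:
  f1: (p7, p6, p12) → 38.2192
  f2: (p11, p6, p12) → 60.6292
  f3: (p5, p11, p9) → 58.9296
  f4: (p5, p11, p12) → 49.4678
  f5: (p5, p10, p9) → 24.6155
  f6: (p5, p7, p12) → 30.6147
  f7: (p5, p10, p7) → 52.7188
  f8: (p8, p11, p9) → 53.0993
  f9: (p8, p11, p6) → 109.1930
  f10: (p1, p10, p7) → 91.5718
  f11: (p1, p8, p6) → 28.1987
  f12: (p1, p10, p9) → 26.5733
  f13: (p1, p8, p9) → 10.7492
  f14: (p3, p7, p6) → 71.6774
  f15: (p3, p1, p6) → 5.1380
  f16: (p3, p1, p7) → 45.6287
Σ area = 757.024

Euler: V−E+F = 10−24+16 = 2.


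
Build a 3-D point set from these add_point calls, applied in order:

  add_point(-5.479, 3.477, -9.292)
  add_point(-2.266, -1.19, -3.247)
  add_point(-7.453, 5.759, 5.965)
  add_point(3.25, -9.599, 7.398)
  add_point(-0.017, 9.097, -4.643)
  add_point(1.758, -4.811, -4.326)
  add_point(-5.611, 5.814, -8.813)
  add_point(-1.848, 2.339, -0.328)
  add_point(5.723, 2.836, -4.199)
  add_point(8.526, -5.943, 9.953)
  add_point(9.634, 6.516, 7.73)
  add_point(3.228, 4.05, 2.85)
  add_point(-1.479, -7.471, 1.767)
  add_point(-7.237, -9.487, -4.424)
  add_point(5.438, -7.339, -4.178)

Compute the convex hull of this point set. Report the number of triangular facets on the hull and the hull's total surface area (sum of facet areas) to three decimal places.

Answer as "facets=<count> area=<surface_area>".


facets=16 area=1106.205

Hull vertices (10/15): indices [0, 2, 3, 4, 6, 8, 9, 10, 13, 14].

Facet areas (half cross-product norm):
  f1: (p13, p3, p2) → 133.1305
  f2: (p9, p10, p2) → 108.5358
  f3: (p9, p3, p2) → 64.8229
  f4: (p4, p10, p2) → 100.7738
  f5: (p6, p4, p2) → 51.4103
  f6: (p6, p13, p2) → 114.0876
  f7: (p6, p13, p0) → 9.2626
  f8: (p14, p13, p0) → 86.3435
  f9: (p14, p9, p10) → 92.1543
  f10: (p14, p13, p3) → 75.6742
  f11: (p14, p9, p3) → 41.1488
  f12: (p8, p14, p0) → 62.6899
  f13: (p8, p6, p0) → 14.7177
  f14: (p8, p6, p4) → 32.1010
  f15: (p8, p4, p10) → 55.5853
  f16: (p8, p14, p10) → 63.7664
Σ area = 1106.205

Euler characteristic 10−24+16 = 2 ✓


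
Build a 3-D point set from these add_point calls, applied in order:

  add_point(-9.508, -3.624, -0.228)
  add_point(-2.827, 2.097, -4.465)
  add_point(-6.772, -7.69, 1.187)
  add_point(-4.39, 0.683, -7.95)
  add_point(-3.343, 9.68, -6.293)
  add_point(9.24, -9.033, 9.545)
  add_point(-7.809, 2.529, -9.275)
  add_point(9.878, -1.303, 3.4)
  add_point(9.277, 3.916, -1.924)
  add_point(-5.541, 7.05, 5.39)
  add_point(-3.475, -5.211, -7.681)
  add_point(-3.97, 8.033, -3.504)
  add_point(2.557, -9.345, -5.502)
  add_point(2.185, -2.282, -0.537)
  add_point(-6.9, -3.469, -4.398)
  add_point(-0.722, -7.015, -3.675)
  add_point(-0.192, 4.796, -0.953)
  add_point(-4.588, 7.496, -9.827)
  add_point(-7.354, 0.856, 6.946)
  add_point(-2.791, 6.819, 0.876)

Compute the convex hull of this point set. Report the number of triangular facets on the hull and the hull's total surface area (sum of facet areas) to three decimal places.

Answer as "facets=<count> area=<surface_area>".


Extreme-point indices: [0, 2, 4, 5, 6, 7, 8, 9, 10, 12, 14, 17, 18] — 13 of 20 on the boundary.

Per-facet area ½‖(b−a)×(c−a)‖:
  f1: (p6, p9, p0) → 69.4624
  f2: (p6, p9, p4) → 54.3526
  f3: (p8, p12, p7) → 52.3292
  f4: (p8, p9, p7) → 62.5279
  f5: (p8, p9, p4) → 86.4360
  f6: (p5, p9, p7) → 84.6962
  f7: (p5, p12, p7) → 69.2708
  f8: (p5, p2, p12) → 93.4999
  f9: (p14, p6, p0) → 16.6586
  f10: (p17, p8, p12) → 119.4528
  f11: (p17, p6, p4) → 11.1615
  f12: (p17, p8, p4) → 30.1453
  f13: (p18, p5, p9) → 62.2577
  f14: (p18, p5, p2) → 92.4691
  f15: (p18, p9, p0) → 27.0992
  f16: (p18, p2, p0) → 22.2341
  f17: (p10, p14, p6) → 19.6316
  f18: (p10, p17, p12) → 37.6018
  f19: (p10, p17, p6) → 23.6021
  f20: (p10, p2, p12) → 36.9989
  f21: (p10, p2, p0) → 23.9993
  f22: (p10, p14, p0) → 5.4517
Σ area = 1101.339

Check V−E+F: 13 − 33 + 22 = 2.

facets=22 area=1101.339


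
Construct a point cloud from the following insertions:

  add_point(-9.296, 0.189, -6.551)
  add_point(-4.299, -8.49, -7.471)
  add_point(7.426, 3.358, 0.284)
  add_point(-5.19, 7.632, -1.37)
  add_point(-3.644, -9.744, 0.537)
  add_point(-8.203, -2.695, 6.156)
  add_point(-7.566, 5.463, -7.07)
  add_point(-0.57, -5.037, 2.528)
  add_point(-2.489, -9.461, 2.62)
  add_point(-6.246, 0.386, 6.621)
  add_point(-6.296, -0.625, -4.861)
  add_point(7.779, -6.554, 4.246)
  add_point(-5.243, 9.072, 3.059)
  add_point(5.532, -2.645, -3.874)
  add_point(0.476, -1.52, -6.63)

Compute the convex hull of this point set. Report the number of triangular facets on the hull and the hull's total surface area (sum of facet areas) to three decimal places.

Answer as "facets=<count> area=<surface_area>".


Points on the hull: [0, 1, 2, 3, 4, 5, 6, 8, 9, 11, 12, 13, 14] (13 of 15).

Area of each hull facet:
  f1: (p9, p12, p11) → 72.2924
  f2: (p2, p12, p11) → 71.4141
  f3: (p1, p4, p11) → 47.7243
  f4: (p5, p9, p11) → 29.0124
  f5: (p5, p12, p0) → 74.0011
  f6: (p5, p9, p12) → 10.8876
  f7: (p5, p1, p0) → 65.0762
  f8: (p5, p1, p4) → 37.5763
  f9: (p6, p12, p0) → 29.3438
  f10: (p6, p1, p0) → 21.2128
  f11: (p13, p2, p11) → 34.2698
  f12: (p13, p1, p11) → 53.8310
  f13: (p8, p4, p11) → 10.1508
  f14: (p8, p5, p11) → 48.7088
  f15: (p8, p5, p4) → 11.3572
  f16: (p3, p2, p12) → 31.2570
  f17: (p3, p6, p12) → 5.7370
  f18: (p3, p6, p2) → 41.2623
  f19: (p14, p6, p1) → 44.9817
  f20: (p14, p13, p1) → 23.1027
  f21: (p14, p6, p2) → 57.0213
  f22: (p14, p13, p2) → 20.9475
Σ area = 841.168

Euler: V−E+F = 13−33+22 = 2.

facets=22 area=841.168


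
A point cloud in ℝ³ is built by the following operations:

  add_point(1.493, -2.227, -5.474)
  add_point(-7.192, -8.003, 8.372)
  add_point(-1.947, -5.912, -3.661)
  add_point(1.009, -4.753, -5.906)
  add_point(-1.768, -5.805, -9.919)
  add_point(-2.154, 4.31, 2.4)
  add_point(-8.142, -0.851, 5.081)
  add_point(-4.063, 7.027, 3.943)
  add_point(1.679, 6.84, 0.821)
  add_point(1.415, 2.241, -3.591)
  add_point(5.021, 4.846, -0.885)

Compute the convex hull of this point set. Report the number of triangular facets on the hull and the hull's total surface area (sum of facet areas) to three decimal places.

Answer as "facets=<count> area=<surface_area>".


facets=16 area=498.816

Points on the hull: [0, 1, 2, 3, 4, 6, 7, 8, 9, 10] (10 of 11).

Facet areas (half cross-product norm):
  f1: (p1, p4, p6) → 67.4260
  f2: (p7, p4, p6) → 76.1514
  f3: (p7, p1, p6) → 21.6249
  f4: (p3, p1, p10) → 96.8657
  f5: (p8, p7, p4) → 54.8088
  f6: (p8, p1, p10) → 39.5632
  f7: (p8, p7, p1) → 50.1871
  f8: (p0, p4, p10) → 9.1535
  f9: (p0, p3, p10) → 5.0862
  f10: (p0, p3, p4) → 5.8443
  f11: (p2, p1, p4) → 16.4304
  f12: (p2, p3, p4) → 9.7042
  f13: (p2, p3, p1) → 12.7651
  f14: (p9, p4, p10) → 12.8371
  f15: (p9, p8, p10) → 11.0056
  f16: (p9, p8, p4) → 9.3623
Σ area = 498.816

Check V−E+F: 10 − 24 + 16 = 2.


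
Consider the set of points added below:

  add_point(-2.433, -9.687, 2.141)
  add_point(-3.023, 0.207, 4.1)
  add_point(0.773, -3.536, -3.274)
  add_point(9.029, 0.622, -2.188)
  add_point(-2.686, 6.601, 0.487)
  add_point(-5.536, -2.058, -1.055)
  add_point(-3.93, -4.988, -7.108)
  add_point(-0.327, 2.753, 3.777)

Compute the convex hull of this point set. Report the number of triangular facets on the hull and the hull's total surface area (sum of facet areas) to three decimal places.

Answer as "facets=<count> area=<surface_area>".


Hull vertices (7/8): indices [0, 1, 3, 4, 5, 6, 7].

Per-facet area ½‖(b−a)×(c−a)‖:
  f1: (p6, p0, p5) → 30.2775
  f2: (p6, p0, p3) → 75.9637
  f3: (p7, p0, p3) → 71.3948
  f4: (p1, p0, p5) → 27.0107
  f5: (p1, p7, p0) → 14.8895
  f6: (p4, p6, p3) → 85.4907
  f7: (p4, p7, p3) → 31.1009
  f8: (p4, p6, p5) → 28.1889
  f9: (p4, p1, p5) → 22.6059
  f10: (p4, p1, p7) → 10.1485
Σ area = 397.071

Euler characteristic 7−15+10 = 2 ✓

facets=10 area=397.071


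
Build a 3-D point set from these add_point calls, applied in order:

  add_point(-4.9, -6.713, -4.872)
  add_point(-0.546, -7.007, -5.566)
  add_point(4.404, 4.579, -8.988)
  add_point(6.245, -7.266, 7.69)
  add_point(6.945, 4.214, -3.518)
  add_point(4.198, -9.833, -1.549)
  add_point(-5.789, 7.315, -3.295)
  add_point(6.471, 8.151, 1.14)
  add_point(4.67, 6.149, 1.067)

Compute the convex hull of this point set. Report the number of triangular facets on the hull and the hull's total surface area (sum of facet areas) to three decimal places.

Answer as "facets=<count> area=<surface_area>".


facets=12 area=673.421

8 of the 9 inputs are extreme points: [0, 1, 2, 3, 4, 5, 6, 7].

Facet areas (half cross-product norm):
  f1: (p3, p5, p4) → 69.8505
  f2: (p7, p3, p6) → 109.2231
  f3: (p7, p3, p4) → 48.9824
  f4: (p2, p5, p4) → 43.4217
  f5: (p2, p7, p6) → 61.3378
  f6: (p2, p7, p4) → 14.5321
  f7: (p0, p2, p6) → 79.9755
  f8: (p0, p3, p6) → 118.8245
  f9: (p0, p3, p5) → 45.4098
  f10: (p1, p2, p5) → 43.0651
  f11: (p1, p0, p5) → 11.8406
  f12: (p1, p0, p2) → 26.9581
Σ area = 673.421

Euler: V−E+F = 8−18+12 = 2.


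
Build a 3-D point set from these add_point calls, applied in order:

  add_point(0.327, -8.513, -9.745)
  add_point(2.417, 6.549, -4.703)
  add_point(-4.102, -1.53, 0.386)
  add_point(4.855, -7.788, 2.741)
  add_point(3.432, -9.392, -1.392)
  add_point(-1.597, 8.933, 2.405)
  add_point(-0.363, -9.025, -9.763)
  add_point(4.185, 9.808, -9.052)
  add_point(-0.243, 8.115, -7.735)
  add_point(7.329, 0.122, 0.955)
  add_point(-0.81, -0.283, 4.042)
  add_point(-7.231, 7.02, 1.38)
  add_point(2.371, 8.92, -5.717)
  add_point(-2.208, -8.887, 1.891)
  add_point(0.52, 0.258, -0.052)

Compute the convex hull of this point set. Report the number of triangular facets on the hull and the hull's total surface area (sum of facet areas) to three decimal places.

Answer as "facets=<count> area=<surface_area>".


Points on the hull: [0, 3, 4, 5, 6, 7, 8, 9, 10, 11, 13] (11 of 15).

Per-facet area ½‖(b−a)×(c−a)‖:
  f1: (p13, p6, p11) → 98.4264
  f2: (p5, p7, p11) → 37.1646
  f3: (p5, p7, p9) → 75.3560
  f4: (p8, p6, p11) → 99.5671
  f5: (p8, p7, p11) → 17.4304
  f6: (p8, p7, p6) → 40.2779
  f7: (p0, p7, p9) → 107.7793
  f8: (p0, p7, p6) → 5.3370
  f9: (p10, p5, p9) → 40.9101
  f10: (p10, p13, p11) → 38.3315
  f11: (p10, p5, p11) → 27.7653
  f12: (p4, p13, p6) → 29.9592
  f13: (p4, p0, p6) → 3.7359
  f14: (p4, p0, p9) → 45.7514
  f15: (p3, p4, p9) → 19.2378
  f16: (p3, p4, p13) → 14.9034
  f17: (p3, p10, p9) → 34.0064
  f18: (p3, p10, p13) → 30.5338
Σ area = 766.474

Euler characteristic 11−27+18 = 2 ✓

facets=18 area=766.474


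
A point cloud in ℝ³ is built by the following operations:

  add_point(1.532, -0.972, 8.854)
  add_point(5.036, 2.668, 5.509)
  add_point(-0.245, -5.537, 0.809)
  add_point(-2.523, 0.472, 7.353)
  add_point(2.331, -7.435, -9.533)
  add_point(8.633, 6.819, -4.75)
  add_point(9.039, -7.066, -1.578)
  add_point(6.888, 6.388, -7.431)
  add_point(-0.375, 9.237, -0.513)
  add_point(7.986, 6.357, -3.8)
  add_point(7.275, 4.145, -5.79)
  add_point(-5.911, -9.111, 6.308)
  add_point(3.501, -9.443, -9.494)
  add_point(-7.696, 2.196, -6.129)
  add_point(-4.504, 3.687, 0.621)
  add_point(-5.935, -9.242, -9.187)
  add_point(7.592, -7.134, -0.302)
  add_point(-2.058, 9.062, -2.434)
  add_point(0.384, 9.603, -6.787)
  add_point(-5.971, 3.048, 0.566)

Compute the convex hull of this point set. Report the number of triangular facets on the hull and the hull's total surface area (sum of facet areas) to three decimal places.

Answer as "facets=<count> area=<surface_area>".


Hull vertices (16/20): indices [0, 1, 3, 4, 5, 6, 7, 8, 11, 12, 13, 15, 16, 17, 18, 19].

Area of each hull facet:
  f1: (p12, p11, p6) → 83.7496
  f2: (p16, p0, p6) → 6.8820
  f3: (p16, p11, p6) → 4.0874
  f4: (p16, p11, p0) → 69.8332
  f5: (p7, p12, p6) → 72.5877
  f6: (p7, p4, p18) → 52.9439
  f7: (p7, p4, p12) → 12.9338
  f8: (p15, p11, p13) → 89.4680
  f9: (p15, p12, p11) → 73.1279
  f10: (p15, p4, p12) → 9.3684
  f11: (p15, p18, p13) → 56.0973
  f12: (p15, p4, p18) → 73.2140
  f13: (p17, p18, p13) → 24.1430
  f14: (p17, p8, p18) → 6.0805
  f15: (p3, p11, p0) → 23.2781
  f16: (p3, p8, p0) → 26.1249
  f17: (p1, p8, p0) → 28.9879
  f18: (p1, p0, p6) → 38.4256
  f19: (p19, p17, p8) → 9.9100
  f20: (p19, p3, p8) → 33.7489
  f21: (p19, p17, p13) → 26.7737
  f22: (p19, p11, p13) → 44.6640
  f23: (p19, p3, p11) → 40.9521
  f24: (p5, p1, p8) → 49.6919
  f25: (p5, p8, p18) → 28.0485
  f26: (p5, p7, p18) → 11.0100
  f27: (p5, p7, p6) → 22.9388
  f28: (p5, p1, p6) → 70.0381
Σ area = 1089.109

Euler characteristic 16−42+28 = 2 ✓

facets=28 area=1089.109


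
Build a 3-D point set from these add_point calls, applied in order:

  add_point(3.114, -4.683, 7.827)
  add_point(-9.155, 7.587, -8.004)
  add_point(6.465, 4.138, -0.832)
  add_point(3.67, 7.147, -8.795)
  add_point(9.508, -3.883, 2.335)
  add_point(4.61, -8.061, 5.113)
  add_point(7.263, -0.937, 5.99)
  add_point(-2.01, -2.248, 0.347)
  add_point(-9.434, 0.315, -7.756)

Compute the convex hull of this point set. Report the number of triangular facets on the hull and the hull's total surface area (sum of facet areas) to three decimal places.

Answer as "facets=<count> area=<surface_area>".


8 of the 9 inputs are extreme points: [0, 1, 2, 3, 4, 5, 6, 8].

Area of each hull facet:
  f1: (p3, p4, p8) → 123.7536
  f2: (p1, p3, p8) → 46.8084
  f3: (p1, p0, p8) → 72.8018
  f4: (p5, p4, p8) → 72.9452
  f5: (p5, p0, p8) → 47.1506
  f6: (p2, p1, p3) → 55.4899
  f7: (p2, p3, p4) → 29.0062
  f8: (p6, p1, p0) → 68.0401
  f9: (p6, p2, p1) → 63.6175
  f10: (p6, p2, p4) → 21.8389
  f11: (p6, p5, p4) → 17.6994
  f12: (p6, p5, p0) → 13.4668
Σ area = 632.618

Euler: V−E+F = 8−18+12 = 2.

facets=12 area=632.618


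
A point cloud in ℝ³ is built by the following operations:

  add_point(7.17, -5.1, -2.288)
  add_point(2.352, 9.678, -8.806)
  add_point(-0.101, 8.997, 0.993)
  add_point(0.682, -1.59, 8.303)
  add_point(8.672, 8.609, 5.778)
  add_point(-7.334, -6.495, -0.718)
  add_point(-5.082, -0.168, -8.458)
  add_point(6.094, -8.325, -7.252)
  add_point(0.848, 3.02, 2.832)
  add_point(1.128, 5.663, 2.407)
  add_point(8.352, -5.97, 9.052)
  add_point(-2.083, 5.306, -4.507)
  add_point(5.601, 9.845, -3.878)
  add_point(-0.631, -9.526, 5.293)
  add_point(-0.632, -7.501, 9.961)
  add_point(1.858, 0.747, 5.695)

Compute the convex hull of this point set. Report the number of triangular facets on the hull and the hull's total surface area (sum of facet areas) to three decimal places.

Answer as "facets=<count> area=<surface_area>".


Hull vertices (13/16): indices [0, 1, 2, 3, 4, 5, 6, 7, 10, 11, 12, 13, 14].

Area of each hull facet:
  f1: (p7, p13, p5) → 65.6904
  f2: (p14, p13, p5) → 21.5428
  f3: (p6, p7, p5) → 68.8766
  f4: (p6, p7, p1) → 85.6999
  f5: (p6, p11, p1) → 26.0525
  f6: (p12, p7, p4) → 94.2576
  f7: (p12, p7, p1) → 53.8313
  f8: (p0, p7, p4) → 21.6038
  f9: (p10, p7, p13) → 73.5213
  f10: (p10, p14, p13) → 23.2941
  f11: (p10, p0, p7) → 20.8247
  f12: (p10, p14, p4) → 66.9759
  f13: (p10, p0, p4) → 81.7952
  f14: (p2, p11, p1) → 26.1521
  f15: (p2, p14, p5) → 105.6088
  f16: (p2, p12, p4) → 35.3564
  f17: (p2, p12, p1) → 22.1224
  f18: (p2, p6, p5) → 72.0936
  f19: (p2, p6, p11) → 8.8896
  f20: (p3, p14, p4) → 17.6552
  f21: (p3, p2, p4) → 60.2153
  f22: (p3, p2, p14) → 16.7395
Σ area = 1068.799

Euler characteristic 13−33+22 = 2 ✓

facets=22 area=1068.799


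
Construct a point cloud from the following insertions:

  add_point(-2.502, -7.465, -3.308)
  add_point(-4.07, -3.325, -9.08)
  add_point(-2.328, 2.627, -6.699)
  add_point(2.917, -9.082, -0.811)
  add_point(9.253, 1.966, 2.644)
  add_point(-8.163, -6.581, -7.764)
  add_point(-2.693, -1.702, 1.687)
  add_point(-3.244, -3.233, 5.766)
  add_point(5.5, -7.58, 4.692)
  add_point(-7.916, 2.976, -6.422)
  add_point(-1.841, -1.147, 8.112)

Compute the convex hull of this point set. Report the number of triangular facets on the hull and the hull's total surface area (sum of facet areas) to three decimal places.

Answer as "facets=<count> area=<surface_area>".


Points on the hull: [1, 2, 3, 4, 5, 7, 8, 9, 10] (9 of 11).

Facet areas (half cross-product norm):
  f1: (p10, p9, p4) → 103.0888
  f2: (p8, p10, p4) → 52.3974
  f3: (p1, p9, p5) → 21.1476
  f4: (p7, p8, p10) → 16.8863
  f5: (p7, p9, p5) → 66.5618
  f6: (p7, p10, p9) → 22.2351
  f7: (p2, p9, p4) → 27.7623
  f8: (p2, p1, p4) → 45.5769
  f9: (p2, p1, p9) → 18.2879
  f10: (p3, p8, p4) → 32.1209
  f11: (p3, p1, p4) → 80.7690
  f12: (p3, p7, p8) → 30.3364
  f13: (p3, p1, p5) → 33.0593
  f14: (p3, p7, p5) → 69.0860
Σ area = 619.316

Euler: V−E+F = 9−21+14 = 2.

facets=14 area=619.316


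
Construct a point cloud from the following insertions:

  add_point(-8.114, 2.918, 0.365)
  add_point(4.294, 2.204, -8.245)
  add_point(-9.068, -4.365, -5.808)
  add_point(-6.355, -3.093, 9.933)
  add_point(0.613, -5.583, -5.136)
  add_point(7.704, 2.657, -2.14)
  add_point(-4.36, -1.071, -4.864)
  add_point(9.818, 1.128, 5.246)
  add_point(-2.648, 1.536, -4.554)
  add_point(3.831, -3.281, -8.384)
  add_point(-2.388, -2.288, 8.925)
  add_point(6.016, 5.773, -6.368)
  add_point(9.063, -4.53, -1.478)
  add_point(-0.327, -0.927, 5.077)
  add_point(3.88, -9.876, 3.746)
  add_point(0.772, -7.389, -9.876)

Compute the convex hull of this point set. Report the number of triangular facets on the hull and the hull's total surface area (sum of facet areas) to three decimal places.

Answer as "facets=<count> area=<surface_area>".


facets=20 area=902.516

Points on the hull: [0, 1, 2, 3, 5, 7, 9, 10, 11, 12, 14, 15] (12 of 16).

Area of each hull facet:
  f1: (p3, p14, p2) → 102.9748
  f2: (p15, p14, p2) → 78.0642
  f3: (p0, p3, p2) → 54.2009
  f4: (p0, p3, p7) → 97.0358
  f5: (p10, p14, p7) → 64.6055
  f6: (p10, p3, p7) → 2.2000
  f7: (p10, p3, p14) → 19.8583
  f8: (p12, p14, p7) → 40.1102
  f9: (p12, p15, p14) → 54.7525
  f10: (p11, p0, p7) → 102.2765
  f11: (p11, p0, p2) → 76.2407
  f12: (p5, p12, p7) → 27.1938
  f13: (p5, p11, p7) → 8.6951
  f14: (p5, p11, p12) → 14.8831
  f15: (p9, p12, p15) → 20.8101
  f16: (p9, p11, p12) → 41.1140
  f17: (p1, p9, p15) → 8.3567
  f18: (p1, p9, p11) → 6.2679
  f19: (p1, p15, p2) → 57.2704
  f20: (p1, p11, p2) → 25.6057
Σ area = 902.516

Euler characteristic 12−30+20 = 2 ✓


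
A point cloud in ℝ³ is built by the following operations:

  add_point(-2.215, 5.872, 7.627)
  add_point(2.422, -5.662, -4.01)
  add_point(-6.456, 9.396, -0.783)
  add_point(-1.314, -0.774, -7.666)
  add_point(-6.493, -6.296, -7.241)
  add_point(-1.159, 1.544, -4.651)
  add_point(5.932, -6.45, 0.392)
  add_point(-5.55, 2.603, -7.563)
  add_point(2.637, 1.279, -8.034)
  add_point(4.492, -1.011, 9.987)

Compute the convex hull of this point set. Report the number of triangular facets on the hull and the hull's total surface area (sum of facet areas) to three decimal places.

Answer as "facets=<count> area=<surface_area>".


Points on the hull: [0, 1, 2, 4, 6, 7, 8, 9] (8 of 10).

Facet areas (half cross-product norm):
  f1: (p9, p6, p4) → 76.3872
  f2: (p9, p8, p6) → 63.9480
  f3: (p1, p6, p4) → 14.9385
  f4: (p1, p8, p4) → 37.9911
  f5: (p1, p8, p6) → 19.8671
  f6: (p7, p2, p4) → 32.2321
  f7: (p7, p8, p4) → 37.1404
  f8: (p7, p8, p2) → 38.8210
  f9: (p0, p2, p4) → 85.3230
  f10: (p0, p9, p4) → 96.8772
  f11: (p0, p8, p2) → 71.2462
  f12: (p0, p9, p8) → 83.1422
Σ area = 657.914

Check V−E+F: 8 − 18 + 12 = 2.

facets=12 area=657.914


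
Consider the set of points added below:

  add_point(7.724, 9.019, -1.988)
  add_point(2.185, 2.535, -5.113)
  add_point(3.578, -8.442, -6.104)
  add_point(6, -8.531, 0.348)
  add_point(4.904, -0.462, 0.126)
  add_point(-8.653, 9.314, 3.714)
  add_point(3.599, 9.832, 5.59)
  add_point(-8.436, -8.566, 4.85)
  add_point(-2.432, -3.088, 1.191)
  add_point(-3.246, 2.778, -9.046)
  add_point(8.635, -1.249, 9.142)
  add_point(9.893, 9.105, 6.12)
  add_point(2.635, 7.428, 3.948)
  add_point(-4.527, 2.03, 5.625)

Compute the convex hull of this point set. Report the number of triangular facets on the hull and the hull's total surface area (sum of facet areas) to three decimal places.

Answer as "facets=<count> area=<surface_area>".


facets=16 area=1111.338

Points on the hull: [0, 2, 3, 5, 6, 7, 9, 10, 11, 13] (10 of 14).

Triangle areas on the boundary:
  f1: (p9, p7, p5) → 127.1305
  f2: (p2, p9, p7) → 106.6957
  f3: (p0, p9, p5) → 104.8510
  f4: (p0, p2, p9) → 96.4573
  f5: (p6, p10, p5) → 72.1457
  f6: (p6, p10, p11) → 34.5157
  f7: (p6, p0, p5) → 50.6687
  f8: (p6, p0, p11) → 25.1396
  f9: (p13, p7, p5) → 38.4073
  f10: (p13, p10, p5) → 42.6265
  f11: (p13, p10, p7) → 78.7195
  f12: (p3, p2, p7) → 52.0270
  f13: (p3, p10, p7) → 88.5939
  f14: (p3, p10, p11) → 58.0362
  f15: (p3, p0, p11) → 74.3399
  f16: (p3, p0, p2) → 60.9836
Σ area = 1111.338

Euler characteristic 10−24+16 = 2 ✓


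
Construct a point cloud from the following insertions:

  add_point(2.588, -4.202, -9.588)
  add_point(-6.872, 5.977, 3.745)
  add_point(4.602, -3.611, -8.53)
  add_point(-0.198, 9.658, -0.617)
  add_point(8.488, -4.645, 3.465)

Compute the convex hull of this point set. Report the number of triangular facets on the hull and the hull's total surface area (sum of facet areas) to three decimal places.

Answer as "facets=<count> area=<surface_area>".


Hull vertices (5/5): indices [0, 1, 2, 3, 4].

Facet areas (half cross-product norm):
  f1: (p3, p4, p1) → 75.3728
  f2: (p0, p4, p1) → 125.7397
  f3: (p0, p3, p1) → 73.4415
  f4: (p2, p3, p4) → 97.4384
  f5: (p2, p0, p4) → 11.0454
  f6: (p2, p0, p3) → 18.7291
Σ area = 401.767

Check V−E+F: 5 − 9 + 6 = 2.

facets=6 area=401.767


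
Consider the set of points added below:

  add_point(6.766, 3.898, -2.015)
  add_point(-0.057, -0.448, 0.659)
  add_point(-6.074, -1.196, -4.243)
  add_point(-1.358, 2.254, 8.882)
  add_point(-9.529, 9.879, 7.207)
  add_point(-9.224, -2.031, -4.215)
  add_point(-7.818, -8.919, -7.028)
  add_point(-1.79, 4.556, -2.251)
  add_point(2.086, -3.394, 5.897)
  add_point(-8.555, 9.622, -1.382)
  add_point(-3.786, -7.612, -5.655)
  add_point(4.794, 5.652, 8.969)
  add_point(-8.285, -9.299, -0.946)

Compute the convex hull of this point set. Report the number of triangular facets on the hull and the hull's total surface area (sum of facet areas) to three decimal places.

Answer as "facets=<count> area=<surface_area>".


facets=16 area=858.563

Extreme-point indices: [0, 3, 4, 5, 6, 8, 9, 10, 11, 12] — 10 of 13 on the boundary.

Area of each hull facet:
  f1: (p9, p11, p4) → 65.0203
  f2: (p9, p11, p0) → 89.3854
  f3: (p3, p12, p4) → 93.9197
  f4: (p3, p11, p4) → 37.7778
  f5: (p6, p9, p0) → 146.7487
  f6: (p8, p3, p12) → 49.0970
  f7: (p8, p3, p11) → 25.4902
  f8: (p8, p11, p0) → 51.5340
  f9: (p5, p12, p4) → 61.4193
  f10: (p5, p6, p12) → 21.8642
  f11: (p5, p9, p4) → 50.1932
  f12: (p5, p6, p9) → 12.7580
  f13: (p10, p6, p12) → 13.2837
  f14: (p10, p8, p12) → 44.6394
  f15: (p10, p6, p0) → 17.2185
  f16: (p10, p8, p0) → 78.2137
Σ area = 858.563

Euler: V−E+F = 10−24+16 = 2.


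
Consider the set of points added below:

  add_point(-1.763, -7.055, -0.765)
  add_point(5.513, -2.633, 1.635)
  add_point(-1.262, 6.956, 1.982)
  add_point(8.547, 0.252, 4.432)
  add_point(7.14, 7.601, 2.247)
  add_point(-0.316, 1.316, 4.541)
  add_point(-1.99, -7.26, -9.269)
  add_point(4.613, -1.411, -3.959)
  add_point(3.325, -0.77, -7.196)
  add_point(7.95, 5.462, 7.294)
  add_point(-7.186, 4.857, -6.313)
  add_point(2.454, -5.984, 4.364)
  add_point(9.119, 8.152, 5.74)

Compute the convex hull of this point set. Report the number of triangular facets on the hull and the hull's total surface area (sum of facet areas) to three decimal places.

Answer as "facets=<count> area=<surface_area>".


facets=22 area=662.220

Hull vertices (13/13): indices [0, 1, 2, 3, 4, 5, 6, 7, 8, 9, 10, 11, 12].

Facet areas (half cross-product norm):
  f1: (p8, p6, p10) → 50.9039
  f2: (p2, p9, p12) → 17.8057
  f3: (p0, p6, p10) → 55.9467
  f4: (p0, p11, p6) → 17.8128
  f5: (p3, p9, p12) → 8.8680
  f6: (p3, p11, p9) → 21.6186
  f7: (p3, p8, p12) → 49.6203
  f8: (p4, p8, p10) → 78.4291
  f9: (p4, p8, p12) → 14.2805
  f10: (p4, p2, p10) → 34.8382
  f11: (p4, p2, p12) → 14.5473
  f12: (p5, p11, p9) → 37.4718
  f13: (p5, p2, p9) → 29.9236
  f14: (p5, p0, p11) → 26.2224
  f15: (p5, p2, p10) → 31.7277
  f16: (p5, p0, p10) → 63.9840
  f17: (p1, p11, p6) → 36.8641
  f18: (p1, p3, p11) → 12.0692
  f19: (p7, p3, p8) → 5.9430
  f20: (p7, p1, p3) → 12.5613
  f21: (p7, p8, p6) → 14.5657
  f22: (p7, p1, p6) → 26.2164
Σ area = 662.220

Euler: V−E+F = 13−33+22 = 2.


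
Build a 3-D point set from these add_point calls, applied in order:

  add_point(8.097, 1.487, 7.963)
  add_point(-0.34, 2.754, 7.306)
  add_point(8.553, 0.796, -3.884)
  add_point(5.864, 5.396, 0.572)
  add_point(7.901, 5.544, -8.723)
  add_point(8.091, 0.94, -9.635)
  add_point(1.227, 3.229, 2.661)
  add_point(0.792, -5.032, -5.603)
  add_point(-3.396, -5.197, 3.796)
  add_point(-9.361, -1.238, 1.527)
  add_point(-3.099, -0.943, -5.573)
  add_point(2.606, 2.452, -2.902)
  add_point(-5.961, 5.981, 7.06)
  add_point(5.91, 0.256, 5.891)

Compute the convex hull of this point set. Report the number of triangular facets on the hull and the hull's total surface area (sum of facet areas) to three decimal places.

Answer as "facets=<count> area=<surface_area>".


Extreme-point indices: [0, 1, 2, 3, 4, 5, 7, 8, 9, 10, 12] — 11 of 14 on the boundary.

Facet areas (half cross-product norm):
  f1: (p4, p0, p2) → 30.2197
  f2: (p8, p12, p9) → 36.4007
  f3: (p10, p12, p9) → 45.2959
  f4: (p10, p4, p12) → 95.6902
  f5: (p3, p0, p12) → 57.6186
  f6: (p3, p4, p12) → 48.4767
  f7: (p3, p4, p0) → 25.4612
  f8: (p7, p0, p2) → 57.5921
  f9: (p7, p8, p0) → 71.5163
  f10: (p7, p8, p9) → 38.6152
  f11: (p7, p10, p9) → 24.0414
  f12: (p1, p0, p12) → 10.1251
  f13: (p1, p8, p12) → 29.6343
  f14: (p1, p8, p0) → 38.3737
  f15: (p5, p4, p2) → 13.3673
  f16: (p5, p7, p2) → 27.7328
  f17: (p5, p10, p4) → 28.2714
  f18: (p5, p7, p10) → 28.8740
Σ area = 707.307

Euler characteristic 11−27+18 = 2 ✓

facets=18 area=707.307


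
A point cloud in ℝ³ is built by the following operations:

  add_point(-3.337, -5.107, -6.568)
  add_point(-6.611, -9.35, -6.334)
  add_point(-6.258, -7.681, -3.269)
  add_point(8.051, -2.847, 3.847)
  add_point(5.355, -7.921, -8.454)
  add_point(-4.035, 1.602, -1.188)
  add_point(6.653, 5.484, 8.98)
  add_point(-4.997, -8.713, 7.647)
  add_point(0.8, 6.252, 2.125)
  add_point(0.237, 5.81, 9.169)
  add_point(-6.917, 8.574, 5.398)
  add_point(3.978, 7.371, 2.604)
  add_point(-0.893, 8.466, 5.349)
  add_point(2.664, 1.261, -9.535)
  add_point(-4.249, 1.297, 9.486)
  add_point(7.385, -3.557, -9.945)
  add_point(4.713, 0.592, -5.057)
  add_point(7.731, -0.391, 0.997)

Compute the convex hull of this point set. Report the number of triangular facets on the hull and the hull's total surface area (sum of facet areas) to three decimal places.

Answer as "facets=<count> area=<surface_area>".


facets=22 area=1043.582

Extreme-point indices: [1, 3, 4, 6, 7, 9, 10, 11, 12, 13, 14, 15, 17] — 13 of 18 on the boundary.

Area of each hull facet:
  f1: (p7, p1, p10) → 122.9791
  f2: (p6, p7, p3) → 72.9453
  f3: (p6, p11, p15) → 55.4361
  f4: (p4, p15, p1) → 25.8182
  f5: (p4, p7, p1) → 86.0638
  f6: (p4, p15, p3) → 33.8888
  f7: (p4, p7, p3) → 100.0691
  f8: (p13, p11, p10) → 76.0365
  f9: (p13, p11, p15) → 43.9245
  f10: (p13, p1, p10) → 135.4899
  f11: (p13, p15, p1) → 48.7401
  f12: (p14, p7, p10) → 31.5669
  f13: (p14, p6, p7) → 54.3498
  f14: (p12, p11, p10) → 8.6963
  f15: (p12, p6, p11) → 20.3820
  f16: (p17, p15, p3) → 18.0164
  f17: (p17, p6, p3) → 18.3955
  f18: (p17, p6, p15) → 20.9962
  f19: (p9, p14, p10) → 25.6193
  f20: (p9, p14, p6) → 15.2280
  f21: (p9, p12, p10) → 14.0043
  f22: (p9, p12, p6) → 14.9352
Σ area = 1043.582

Check V−E+F: 13 − 33 + 22 = 2.


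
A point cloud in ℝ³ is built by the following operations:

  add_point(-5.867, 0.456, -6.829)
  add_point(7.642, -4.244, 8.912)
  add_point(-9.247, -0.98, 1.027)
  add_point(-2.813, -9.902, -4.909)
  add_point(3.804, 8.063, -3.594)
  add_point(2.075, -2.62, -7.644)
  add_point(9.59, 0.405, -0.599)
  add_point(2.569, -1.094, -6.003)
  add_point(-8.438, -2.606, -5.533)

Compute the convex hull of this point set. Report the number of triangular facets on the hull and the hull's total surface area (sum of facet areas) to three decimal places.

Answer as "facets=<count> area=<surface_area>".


Extreme-point indices: [0, 1, 2, 3, 4, 5, 6, 8] — 8 of 9 on the boundary.

Per-facet area ½‖(b−a)×(c−a)‖:
  f1: (p1, p3, p2) → 109.1614
  f2: (p1, p3, p6) → 88.4865
  f3: (p8, p3, p2) → 30.8162
  f4: (p8, p0, p2) → 14.0275
  f5: (p8, p0, p3) → 18.9124
  f6: (p5, p3, p6) → 45.1887
  f7: (p5, p0, p3) → 38.1785
  f8: (p4, p5, p6) → 49.8409
  f9: (p4, p5, p0) → 48.1421
  f10: (p4, p0, p2) → 54.4087
  f11: (p4, p1, p2) → 136.0664
  f12: (p4, p1, p6) → 47.2328
Σ area = 680.462

Euler: V−E+F = 8−18+12 = 2.

facets=12 area=680.462


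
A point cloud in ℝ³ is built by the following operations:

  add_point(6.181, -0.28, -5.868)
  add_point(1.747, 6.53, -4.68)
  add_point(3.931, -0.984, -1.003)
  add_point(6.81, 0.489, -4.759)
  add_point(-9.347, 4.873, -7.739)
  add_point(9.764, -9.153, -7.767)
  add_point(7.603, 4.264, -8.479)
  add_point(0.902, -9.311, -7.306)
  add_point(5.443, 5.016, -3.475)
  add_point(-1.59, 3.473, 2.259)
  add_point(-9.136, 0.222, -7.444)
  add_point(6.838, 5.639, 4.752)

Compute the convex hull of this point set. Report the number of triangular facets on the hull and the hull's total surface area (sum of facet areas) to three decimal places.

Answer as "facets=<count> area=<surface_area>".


facets=12 area=719.690

Points on the hull: [1, 4, 5, 6, 7, 9, 10, 11] (8 of 12).

Area of each hull facet:
  f1: (p6, p5, p4) → 113.3759
  f2: (p6, p11, p5) → 90.5043
  f3: (p7, p11, p5) → 85.7226
  f4: (p1, p11, p4) → 46.3820
  f5: (p1, p6, p4) → 34.7187
  f6: (p1, p6, p11) → 39.4152
  f7: (p10, p5, p4) → 43.1083
  f8: (p10, p7, p5) → 43.1884
  f9: (p9, p7, p11) → 71.5265
  f10: (p9, p10, p7) → 84.9393
  f11: (p9, p11, p4) → 37.6350
  f12: (p9, p10, p4) → 29.1740
Σ area = 719.690

Euler characteristic 8−18+12 = 2 ✓


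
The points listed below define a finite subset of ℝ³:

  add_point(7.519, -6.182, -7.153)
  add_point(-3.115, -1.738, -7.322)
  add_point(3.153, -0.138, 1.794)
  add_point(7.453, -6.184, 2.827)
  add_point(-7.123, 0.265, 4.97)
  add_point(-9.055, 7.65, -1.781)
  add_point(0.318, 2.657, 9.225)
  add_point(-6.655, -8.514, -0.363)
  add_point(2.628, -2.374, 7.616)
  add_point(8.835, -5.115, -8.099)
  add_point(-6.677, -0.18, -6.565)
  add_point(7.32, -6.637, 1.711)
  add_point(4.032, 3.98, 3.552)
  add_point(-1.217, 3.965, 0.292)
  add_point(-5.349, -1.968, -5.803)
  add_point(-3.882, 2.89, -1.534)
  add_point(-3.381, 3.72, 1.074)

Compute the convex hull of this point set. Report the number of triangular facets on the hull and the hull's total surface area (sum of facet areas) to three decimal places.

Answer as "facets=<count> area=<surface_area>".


facets=20 area=783.615

Extreme-point indices: [0, 1, 3, 4, 5, 6, 7, 8, 9, 10, 11, 12] — 12 of 17 on the boundary.

Facet areas (half cross-product norm):
  f1: (p10, p7, p5) → 45.8986
  f2: (p12, p9, p5) → 112.1685
  f3: (p12, p6, p5) → 49.9807
  f4: (p12, p3, p9) → 59.4598
  f5: (p12, p3, p6) → 37.0905
  f6: (p4, p7, p5) → 50.2387
  f7: (p4, p6, p5) → 43.5234
  f8: (p8, p3, p7) → 52.6942
  f9: (p8, p3, p6) → 11.9686
  f10: (p8, p4, p7) → 53.2545
  f11: (p8, p4, p6) → 25.6382
  f12: (p11, p3, p7) → 8.2617
  f13: (p11, p0, p7) → 62.8335
  f14: (p11, p3, p9) → 3.4255
  f15: (p11, p0, p9) → 7.3034
  f16: (p1, p10, p7) → 20.1437
  f17: (p1, p0, p7) → 59.4953
  f18: (p1, p0, p9) → 10.2173
  f19: (p1, p9, p5) → 55.7052
  f20: (p1, p10, p5) → 14.3138
Σ area = 783.615

Check V−E+F: 12 − 30 + 20 = 2.


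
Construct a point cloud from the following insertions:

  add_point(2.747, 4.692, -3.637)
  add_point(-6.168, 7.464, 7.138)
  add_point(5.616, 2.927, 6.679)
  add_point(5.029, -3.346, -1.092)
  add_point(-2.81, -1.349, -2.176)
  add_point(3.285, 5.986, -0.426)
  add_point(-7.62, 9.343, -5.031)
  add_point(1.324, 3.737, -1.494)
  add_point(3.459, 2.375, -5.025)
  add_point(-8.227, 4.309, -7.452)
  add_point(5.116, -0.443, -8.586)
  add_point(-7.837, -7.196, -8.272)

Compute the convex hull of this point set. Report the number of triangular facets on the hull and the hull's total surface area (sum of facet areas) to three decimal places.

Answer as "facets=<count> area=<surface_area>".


facets=14 area=736.030

Extreme-point indices: [0, 1, 2, 3, 5, 6, 9, 10, 11] — 9 of 12 on the boundary.

Area of each hull facet:
  f1: (p10, p11, p9) → 76.1480
  f2: (p1, p11, p9) → 83.6509
  f3: (p1, p11, p2) → 132.0645
  f4: (p3, p11, p2) → 62.3581
  f5: (p3, p10, p2) → 34.8818
  f6: (p3, p10, p11) → 57.5695
  f7: (p6, p10, p9) → 38.8249
  f8: (p6, p1, p9) → 33.2305
  f9: (p0, p6, p10) → 37.6660
  f10: (p5, p1, p2) → 47.3567
  f11: (p5, p6, p1) → 65.4995
  f12: (p5, p0, p6) → 19.9517
  f13: (p5, p10, p2) → 39.0639
  f14: (p5, p0, p10) → 7.7641
Σ area = 736.030

Euler characteristic 9−21+14 = 2 ✓


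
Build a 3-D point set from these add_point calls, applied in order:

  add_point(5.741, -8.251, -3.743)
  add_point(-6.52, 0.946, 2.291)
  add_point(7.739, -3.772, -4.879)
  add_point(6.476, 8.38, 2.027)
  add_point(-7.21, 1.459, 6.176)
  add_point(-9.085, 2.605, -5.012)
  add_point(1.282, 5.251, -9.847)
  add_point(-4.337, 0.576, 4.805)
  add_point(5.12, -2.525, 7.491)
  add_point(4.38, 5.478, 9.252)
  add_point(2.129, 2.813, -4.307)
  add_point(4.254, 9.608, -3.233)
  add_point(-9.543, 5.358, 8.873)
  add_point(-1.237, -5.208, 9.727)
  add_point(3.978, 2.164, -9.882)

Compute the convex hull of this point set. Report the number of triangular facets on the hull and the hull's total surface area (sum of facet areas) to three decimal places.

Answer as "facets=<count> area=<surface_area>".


Extreme-point indices: [0, 2, 3, 4, 5, 6, 8, 9, 11, 12, 13, 14] — 12 of 15 on the boundary.

Area of each hull facet:
  f1: (p14, p11, p2) → 42.7814
  f2: (p5, p11, p12) → 105.7436
  f3: (p13, p9, p12) → 74.2109
  f4: (p3, p11, p2) → 39.9156
  f5: (p3, p11, p12) → 51.5920
  f6: (p3, p9, p12) → 54.5336
  f7: (p0, p14, p2) → 17.8396
  f8: (p0, p5, p14) → 85.1988
  f9: (p0, p13, p5) → 129.3871
  f10: (p6, p14, p11) → 17.1029
  f11: (p6, p5, p11) → 49.3903
  f12: (p6, p5, p14) → 21.8964
  f13: (p4, p5, p12) → 28.1711
  f14: (p4, p13, p12) → 20.4193
  f15: (p4, p13, p5) → 46.4364
  f16: (p8, p13, p9) → 29.1414
  f17: (p8, p0, p13) → 45.2683
  f18: (p8, p0, p2) → 31.2395
  f19: (p8, p3, p2) → 72.4612
  f20: (p8, p3, p9) → 32.8680
Σ area = 995.597

Euler characteristic 12−30+20 = 2 ✓

facets=20 area=995.597


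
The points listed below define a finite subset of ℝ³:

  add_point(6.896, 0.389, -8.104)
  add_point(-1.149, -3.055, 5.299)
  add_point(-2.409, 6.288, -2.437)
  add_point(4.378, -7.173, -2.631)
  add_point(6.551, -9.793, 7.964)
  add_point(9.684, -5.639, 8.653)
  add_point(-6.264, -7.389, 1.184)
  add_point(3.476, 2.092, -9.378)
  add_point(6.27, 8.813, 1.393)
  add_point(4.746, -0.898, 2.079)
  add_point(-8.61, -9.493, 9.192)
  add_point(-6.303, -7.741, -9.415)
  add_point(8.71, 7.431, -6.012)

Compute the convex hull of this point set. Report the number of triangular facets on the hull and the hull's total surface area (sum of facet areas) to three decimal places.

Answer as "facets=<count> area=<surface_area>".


facets=16 area=1092.818

10 of the 13 inputs are extreme points: [0, 2, 3, 4, 5, 7, 8, 10, 11, 12].

Area of each hull facet:
  f1: (p8, p5, p10) → 154.5714
  f2: (p4, p5, p10) → 32.8400
  f3: (p4, p11, p10) → 140.3505
  f4: (p2, p8, p10) → 97.8832
  f5: (p2, p11, p10) → 144.1934
  f6: (p3, p0, p11) → 61.1582
  f7: (p3, p4, p11) → 52.6948
  f8: (p3, p0, p5) → 57.8795
  f9: (p3, p4, p5) → 29.1587
  f10: (p7, p0, p11) → 26.6408
  f11: (p7, p2, p11) → 69.0199
  f12: (p12, p2, p8) → 38.4974
  f13: (p12, p7, p2) → 40.3952
  f14: (p12, p7, p0) → 15.1569
  f15: (p12, p8, p5) → 64.1918
  f16: (p12, p0, p5) → 68.1866
Σ area = 1092.818

Check V−E+F: 10 − 24 + 16 = 2.


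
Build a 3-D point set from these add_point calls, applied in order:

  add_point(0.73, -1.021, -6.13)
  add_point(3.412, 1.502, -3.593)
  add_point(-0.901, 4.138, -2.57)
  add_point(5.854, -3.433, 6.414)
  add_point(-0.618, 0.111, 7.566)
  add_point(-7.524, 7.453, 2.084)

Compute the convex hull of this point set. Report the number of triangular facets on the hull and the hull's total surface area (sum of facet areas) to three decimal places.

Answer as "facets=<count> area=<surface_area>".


facets=8 area=290.561

Points on the hull: [0, 1, 2, 3, 4, 5] (6 of 6).

Per-facet area ½‖(b−a)×(c−a)‖:
  f1: (p4, p3, p5) → 28.2631
  f2: (p4, p0, p5) → 73.8260
  f3: (p4, p0, p3) → 49.5526
  f4: (p1, p3, p5) → 78.1444
  f5: (p1, p0, p3) → 23.6050
  f6: (p2, p0, p5) → 17.5489
  f7: (p2, p1, p5) → 8.1487
  f8: (p2, p1, p0) → 11.4719
Σ area = 290.561

Euler: V−E+F = 6−12+8 = 2.


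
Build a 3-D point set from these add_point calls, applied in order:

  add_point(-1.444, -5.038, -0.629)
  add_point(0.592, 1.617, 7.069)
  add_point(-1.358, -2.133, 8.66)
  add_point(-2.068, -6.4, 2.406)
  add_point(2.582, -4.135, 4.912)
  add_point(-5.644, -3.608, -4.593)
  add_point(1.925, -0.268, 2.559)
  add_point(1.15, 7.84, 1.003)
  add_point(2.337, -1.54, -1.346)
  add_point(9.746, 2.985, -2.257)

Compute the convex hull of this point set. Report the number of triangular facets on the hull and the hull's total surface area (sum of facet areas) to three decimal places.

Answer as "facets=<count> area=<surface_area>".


facets=12 area=405.814

8 of the 10 inputs are extreme points: [0, 1, 2, 3, 4, 5, 7, 9].

Triangle areas on the boundary:
  f1: (p7, p9, p5) → 74.6696
  f2: (p2, p7, p5) → 81.3488
  f3: (p3, p2, p5) → 26.6439
  f4: (p1, p7, p9) → 45.1802
  f5: (p1, p2, p7) → 9.8182
  f6: (p0, p9, p5) → 38.5992
  f7: (p0, p3, p5) → 8.3144
  f8: (p4, p3, p2) → 16.5068
  f9: (p4, p1, p9) → 39.5942
  f10: (p4, p1, p2) → 12.7201
  f11: (p4, p0, p9) → 42.7260
  f12: (p4, p0, p3) → 9.6926
Σ area = 405.814

Euler: V−E+F = 8−18+12 = 2.


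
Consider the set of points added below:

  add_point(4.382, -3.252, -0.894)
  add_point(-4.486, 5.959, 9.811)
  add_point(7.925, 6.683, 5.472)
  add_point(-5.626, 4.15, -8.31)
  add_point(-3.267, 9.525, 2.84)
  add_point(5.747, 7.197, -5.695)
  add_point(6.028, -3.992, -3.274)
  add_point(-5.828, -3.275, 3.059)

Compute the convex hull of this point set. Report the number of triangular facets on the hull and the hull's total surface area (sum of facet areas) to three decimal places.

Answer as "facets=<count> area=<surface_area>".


facets=12 area=679.021

Extreme-point indices: [0, 1, 2, 3, 4, 5, 6, 7] — 8 of 8 on the boundary.

Facet areas (half cross-product norm):
  f1: (p6, p3, p7) → 84.6234
  f2: (p1, p4, p2) → 46.3359
  f3: (p1, p3, p7) → 78.1065
  f4: (p1, p3, p4) → 41.4431
  f5: (p0, p6, p7) → 9.7869
  f6: (p0, p6, p2) → 16.4026
  f7: (p0, p1, p7) → 62.7266
  f8: (p0, p1, p2) → 80.2535
  f9: (p5, p6, p2) → 63.0355
  f10: (p5, p6, p3) → 67.9563
  f11: (p5, p4, p2) → 61.5296
  f12: (p5, p3, p4) → 66.8217
Σ area = 679.021

Euler: V−E+F = 8−18+12 = 2.
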